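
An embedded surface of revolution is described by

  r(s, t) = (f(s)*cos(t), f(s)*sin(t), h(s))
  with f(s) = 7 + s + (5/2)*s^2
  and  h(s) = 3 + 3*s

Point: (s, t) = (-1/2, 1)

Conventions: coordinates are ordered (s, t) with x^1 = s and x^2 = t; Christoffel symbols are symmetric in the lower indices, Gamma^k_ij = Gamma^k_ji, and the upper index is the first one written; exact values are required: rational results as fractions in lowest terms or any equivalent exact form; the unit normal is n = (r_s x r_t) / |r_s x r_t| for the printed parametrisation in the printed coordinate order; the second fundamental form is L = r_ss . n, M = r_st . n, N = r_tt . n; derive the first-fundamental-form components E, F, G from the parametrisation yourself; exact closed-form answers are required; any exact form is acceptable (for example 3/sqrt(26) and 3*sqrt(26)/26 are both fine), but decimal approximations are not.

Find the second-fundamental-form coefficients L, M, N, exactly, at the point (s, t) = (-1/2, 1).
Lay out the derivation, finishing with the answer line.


f = 57/8, f' = -3/2, f'' = 5, h' = 3, h'' = 0
E = 45/4, F = 0, G = 3249/64; answer radicand W^2 = 45/4
unnormalised second-form numerators: l = -15, m = 0, n = 171/8; L = l/sqrt(45/4), and similarly M = m/sqrt(W^2), N = n/sqrt(W^2)

Answer: L = -2*sqrt(5), M = 0, N = 57*sqrt(5)/20


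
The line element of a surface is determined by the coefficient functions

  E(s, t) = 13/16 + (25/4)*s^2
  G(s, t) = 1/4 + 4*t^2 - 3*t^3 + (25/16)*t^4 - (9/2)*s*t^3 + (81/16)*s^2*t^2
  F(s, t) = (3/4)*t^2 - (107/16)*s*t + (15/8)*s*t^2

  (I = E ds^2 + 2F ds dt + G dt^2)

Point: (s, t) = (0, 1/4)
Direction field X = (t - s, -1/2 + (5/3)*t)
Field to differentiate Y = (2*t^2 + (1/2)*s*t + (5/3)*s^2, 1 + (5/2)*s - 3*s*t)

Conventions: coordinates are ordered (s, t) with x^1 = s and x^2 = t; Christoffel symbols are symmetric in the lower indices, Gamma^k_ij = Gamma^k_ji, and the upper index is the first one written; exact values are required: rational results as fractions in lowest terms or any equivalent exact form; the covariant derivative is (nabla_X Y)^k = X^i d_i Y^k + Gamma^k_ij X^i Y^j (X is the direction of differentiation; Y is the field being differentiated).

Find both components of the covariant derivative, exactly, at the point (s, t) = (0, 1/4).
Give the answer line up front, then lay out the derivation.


Answer: (nabla_X Y)^s = -41027/518592, (nabla_X Y)^t = 68779/388944

E = 13/16, F = 3/64, G = 1881/4096 at the point
E_s = 0, E_t = 0, F_s = -199/128, F_t = 3/8, G_s = -9/128, G_t = 393/256
EG - F^2 = 24309/65536;  g^inv = (65536/24309) * [[1881/4096, -3/64], [-3/64, 13/16]]
first-kind symbols [ij,l] = (1/2)(d_i g_jl + d_j g_il - d_l g_ij): [ss,s] = E_s/2 = 0, [ss,t] = F_s - E_t/2 = -199/128, [st,s] = E_t/2 = 0, [st,t] = G_s/2 = -9/256, [tt,s] = F_t - G_s/2 = 105/256, [tt,t] = G_t/2 = 393/512
Gamma^s_ij = (G*[ij,s] - F*[ij,t])/(EG - F^2), Gamma^t_ij = (E*[ij,t] - F*[ij,s])/(EG - F^2)
Gamma_sss = 1592/8103, Gamma_sst = 12/2701, Gamma_stt = 17753/43216, Gamma_tss = -82784/24309, Gamma_tst = -208/2701, Gamma_ttt = 13204/8103
X = (1/4, -1/12), Y = (1/8, 1) at the point


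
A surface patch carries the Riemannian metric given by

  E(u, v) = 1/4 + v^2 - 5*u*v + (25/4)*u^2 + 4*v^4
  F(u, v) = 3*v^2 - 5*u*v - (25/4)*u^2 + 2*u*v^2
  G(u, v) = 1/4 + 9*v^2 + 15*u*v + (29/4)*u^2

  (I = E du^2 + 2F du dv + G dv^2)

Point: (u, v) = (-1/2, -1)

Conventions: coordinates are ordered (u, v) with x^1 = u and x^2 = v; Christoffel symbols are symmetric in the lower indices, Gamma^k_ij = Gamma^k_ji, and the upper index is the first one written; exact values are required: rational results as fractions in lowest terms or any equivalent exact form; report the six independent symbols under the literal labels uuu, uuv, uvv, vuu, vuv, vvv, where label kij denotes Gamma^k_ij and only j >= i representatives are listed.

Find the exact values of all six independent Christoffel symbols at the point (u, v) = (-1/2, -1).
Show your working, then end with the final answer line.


E = 69/16, F = -33/16, G = 297/16 at the point
E_u = -5/4, E_v = -31/2, F_u = 53/4, F_v = -3/2, G_u = -89/4, G_v = -51/2
EG - F^2 = 4851/64;  g^inv = (64/4851) * [[297/16, 33/16], [33/16, 69/16]]
first-kind symbols [ij,l] = (1/2)(d_i g_jl + d_j g_il - d_l g_ij): [uu,u] = E_u/2 = -5/8, [uu,v] = F_u - E_v/2 = 21, [uv,u] = E_v/2 = -31/4, [uv,v] = G_u/2 = -89/8, [vv,u] = F_v - G_u/2 = 77/8, [vv,v] = G_v/2 = -51/4
Gamma^u_ij = (G*[ij,u] - F*[ij,v])/(EG - F^2), Gamma^v_ij = (E*[ij,v] - F*[ij,u])/(EG - F^2)

Answer: Gamma_uuu = 41/98, Gamma_uuv = -647/294, Gamma_uvv = 197/98, Gamma_vuu = 3809/3234, Gamma_vuv = -2729/3234, Gamma_vvv = -1499/3234


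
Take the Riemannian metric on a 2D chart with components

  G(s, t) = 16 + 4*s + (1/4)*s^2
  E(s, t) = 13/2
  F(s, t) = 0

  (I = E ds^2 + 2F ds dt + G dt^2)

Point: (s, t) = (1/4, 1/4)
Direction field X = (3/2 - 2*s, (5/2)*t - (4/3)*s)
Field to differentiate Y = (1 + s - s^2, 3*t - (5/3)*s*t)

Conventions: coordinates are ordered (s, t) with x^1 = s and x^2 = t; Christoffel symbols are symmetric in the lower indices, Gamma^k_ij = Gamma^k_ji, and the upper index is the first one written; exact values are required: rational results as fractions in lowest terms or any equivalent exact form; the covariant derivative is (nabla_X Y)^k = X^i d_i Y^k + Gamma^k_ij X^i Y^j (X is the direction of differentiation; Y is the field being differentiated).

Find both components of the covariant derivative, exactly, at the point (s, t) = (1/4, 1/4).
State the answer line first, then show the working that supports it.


Answer: (nabla_X Y)^s = 17581/39936, (nabla_X Y)^t = 181/396

E = 13/2, F = 0, G = 1089/64 at the point
E_s = 0, E_t = 0, F_s = 0, F_t = 0, G_s = 33/8, G_t = 0
EG - F^2 = 14157/128;  g^inv = (128/14157) * [[1089/64, 0], [0, 13/2]]
first-kind symbols [ij,l] = (1/2)(d_i g_jl + d_j g_il - d_l g_ij): [ss,s] = E_s/2 = 0, [ss,t] = F_s - E_t/2 = 0, [st,s] = E_t/2 = 0, [st,t] = G_s/2 = 33/16, [tt,s] = F_t - G_s/2 = -33/16, [tt,t] = G_t/2 = 0
Gamma^s_ij = (G*[ij,s] - F*[ij,t])/(EG - F^2), Gamma^t_ij = (E*[ij,t] - F*[ij,s])/(EG - F^2)
Gamma_sss = 0, Gamma_sst = 0, Gamma_stt = -33/104, Gamma_tss = 0, Gamma_tst = 4/33, Gamma_ttt = 0
X = (1, 7/24), Y = (19/16, 31/48) at the point


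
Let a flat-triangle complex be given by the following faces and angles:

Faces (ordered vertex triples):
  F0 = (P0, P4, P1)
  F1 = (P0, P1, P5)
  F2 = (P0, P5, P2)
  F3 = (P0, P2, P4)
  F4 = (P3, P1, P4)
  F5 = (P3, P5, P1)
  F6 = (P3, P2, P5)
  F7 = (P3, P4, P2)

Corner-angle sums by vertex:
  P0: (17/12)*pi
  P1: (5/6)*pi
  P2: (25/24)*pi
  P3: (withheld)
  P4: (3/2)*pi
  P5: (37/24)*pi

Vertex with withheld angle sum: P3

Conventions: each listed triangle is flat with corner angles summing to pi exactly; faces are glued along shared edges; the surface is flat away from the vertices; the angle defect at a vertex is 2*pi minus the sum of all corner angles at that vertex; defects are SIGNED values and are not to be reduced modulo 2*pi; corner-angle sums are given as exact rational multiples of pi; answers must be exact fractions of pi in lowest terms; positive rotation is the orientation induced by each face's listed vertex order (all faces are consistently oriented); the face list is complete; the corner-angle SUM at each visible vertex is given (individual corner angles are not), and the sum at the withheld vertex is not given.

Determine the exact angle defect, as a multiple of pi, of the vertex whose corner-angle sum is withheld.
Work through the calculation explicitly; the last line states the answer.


V = 6, E = 12, F = 8; chi = V - E + F = 2
Gauss-Bonnet: total defect = 2*pi*chi = 4*pi; visible defects sum to (11/3)*pi

Answer: defect(P3) = pi/3


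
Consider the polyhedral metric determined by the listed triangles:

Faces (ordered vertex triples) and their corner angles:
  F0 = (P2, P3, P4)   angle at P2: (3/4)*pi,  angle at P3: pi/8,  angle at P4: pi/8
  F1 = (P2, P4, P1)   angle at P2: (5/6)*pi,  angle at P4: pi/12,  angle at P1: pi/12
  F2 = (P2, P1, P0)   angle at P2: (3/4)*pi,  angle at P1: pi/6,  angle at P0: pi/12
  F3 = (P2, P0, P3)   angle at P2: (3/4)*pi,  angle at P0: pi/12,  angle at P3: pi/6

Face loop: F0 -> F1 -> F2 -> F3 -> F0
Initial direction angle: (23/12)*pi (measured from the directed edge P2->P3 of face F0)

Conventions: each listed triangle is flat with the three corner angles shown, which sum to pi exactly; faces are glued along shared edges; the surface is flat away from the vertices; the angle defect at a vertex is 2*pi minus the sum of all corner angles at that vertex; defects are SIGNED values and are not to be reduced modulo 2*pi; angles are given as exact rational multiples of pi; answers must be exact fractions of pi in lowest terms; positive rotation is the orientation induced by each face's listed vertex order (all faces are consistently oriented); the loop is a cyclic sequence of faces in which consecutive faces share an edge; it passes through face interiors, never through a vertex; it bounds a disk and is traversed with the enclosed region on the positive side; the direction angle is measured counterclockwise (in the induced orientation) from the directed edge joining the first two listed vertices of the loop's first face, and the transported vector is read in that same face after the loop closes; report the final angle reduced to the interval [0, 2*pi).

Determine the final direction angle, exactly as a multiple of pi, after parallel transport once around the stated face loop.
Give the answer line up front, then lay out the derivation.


Answer: final direction angle = (5/6)*pi

enclosed vertex P2: corner angles sum to (37/12)*pi, defect = 2*pi - (37/12)*pi = (-13/12)*pi
holonomy = initial angle + sum of enclosed defects (mod 2*pi), positive in the induced orientation
final angle = (23/12)*pi - (13/12)*pi = (5/6)*pi (mod 2*pi)


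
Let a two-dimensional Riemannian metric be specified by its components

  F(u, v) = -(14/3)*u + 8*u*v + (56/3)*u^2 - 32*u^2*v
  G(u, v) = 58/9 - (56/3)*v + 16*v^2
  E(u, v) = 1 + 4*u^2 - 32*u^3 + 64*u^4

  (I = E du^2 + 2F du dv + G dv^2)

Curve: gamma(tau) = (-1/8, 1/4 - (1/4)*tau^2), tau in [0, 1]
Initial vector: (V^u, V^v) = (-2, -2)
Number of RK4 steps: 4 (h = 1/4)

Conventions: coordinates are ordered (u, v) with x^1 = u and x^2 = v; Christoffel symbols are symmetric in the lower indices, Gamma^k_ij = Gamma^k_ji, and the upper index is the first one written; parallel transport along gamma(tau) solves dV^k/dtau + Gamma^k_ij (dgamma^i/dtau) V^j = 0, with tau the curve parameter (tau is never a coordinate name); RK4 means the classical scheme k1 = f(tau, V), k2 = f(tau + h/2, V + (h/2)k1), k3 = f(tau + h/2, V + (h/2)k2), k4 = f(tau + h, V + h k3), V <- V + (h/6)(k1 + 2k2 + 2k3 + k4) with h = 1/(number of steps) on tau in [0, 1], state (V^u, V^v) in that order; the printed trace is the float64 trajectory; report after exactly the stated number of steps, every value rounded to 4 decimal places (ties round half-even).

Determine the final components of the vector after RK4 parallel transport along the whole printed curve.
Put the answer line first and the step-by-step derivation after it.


Answer: V^u = -1.8553, V^v = -1.3314

gamma'(tau) = (0, -(1/2)*tau); f(tau, V)^k = -Gamma^k_ij(gamma(tau)) gamma'^i(tau) V^j; h = 1/4; intermediate values shown to 6 dp
curve data and Christoffel symbols at the stage parameters:
  tau = 0.000000: gamma = (-0.125000, 0.250000), gamma' = (0.000000, 0.000000); Gamma_uuu = -0.513980, Gamma_uuv = 0.000000, Gamma_uvv = -0.513980, Gamma_vuu = -1.827484, Gamma_vuv = 0.000000, Gamma_vvv = -1.827484
  tau = 0.125000: gamma = (-0.125000, 0.246094), gamma' = (0.000000, -0.062500); Gamma_uuu = -0.506703, Gamma_uuv = 0.000000, Gamma_uvv = -0.506703, Gamma_vuu = -1.822724, Gamma_vuv = 0.000000, Gamma_vvv = -1.822724
  tau = 0.250000: gamma = (-0.125000, 0.234375), gamma' = (0.000000, -0.125000); Gamma_uuu = -0.485598, Gamma_uuv = 0.000000, Gamma_uvv = -0.485598, Gamma_vuu = -1.807503, Gamma_vuv = 0.000000, Gamma_vvv = -1.807503
  tau = 0.375000: gamma = (-0.125000, 0.214844), gamma' = (0.000000, -0.187500); Gamma_uuu = -0.452737, Gamma_uuv = 0.000000, Gamma_uvv = -0.452737, Gamma_vuu = -1.779510, Gamma_vuv = 0.000000, Gamma_vvv = -1.779510
  tau = 0.500000: gamma = (-0.125000, 0.187500), gamma' = (0.000000, -0.250000); Gamma_uuu = -0.411233, Gamma_uuv = 0.000000, Gamma_uvv = -0.411233, Gamma_vuu = -1.736316, Gamma_vuv = 0.000000, Gamma_vvv = -1.736316
  tau = 0.625000: gamma = (-0.125000, 0.152344), gamma' = (0.000000, -0.312500); Gamma_uuu = -0.364728, Gamma_uuv = 0.000000, Gamma_uvv = -0.364728, Gamma_vuu = -1.676734, Gamma_vuv = 0.000000, Gamma_vvv = -1.676734
  tau = 0.750000: gamma = (-0.125000, 0.109375), gamma' = (0.000000, -0.375000); Gamma_uuu = -0.316803, Gamma_uuv = 0.000000, Gamma_uvv = -0.316803, Gamma_vuu = -1.601613, Gamma_vuv = 0.000000, Gamma_vvv = -1.601613
  tau = 0.875000: gamma = (-0.125000, 0.058594), gamma' = (0.000000, -0.437500); Gamma_uuu = -0.270453, Gamma_uuv = 0.000000, Gamma_uvv = -0.270453, Gamma_vuu = -1.513785, Gamma_vuv = 0.000000, Gamma_vvv = -1.513785
  tau = 1.000000: gamma = (-0.125000, 0.000000), gamma' = (0.000000, -0.500000); Gamma_uuu = -0.227788, Gamma_uuv = 0.000000, Gamma_uvv = -0.227788, Gamma_vuu = -1.417348, Gamma_vuv = 0.000000, Gamma_vvv = -1.417348
step 0: V^u = -2.0000, V^v = -2.0000
step 1: k1 = (0.000000, 0.000000), k2 = (0.063338, 0.227840), k3 = (0.062436, 0.224596), k4 = (0.117991, 0.439190); V <- V + (h/6)(k1 + 2k2 + 2k3 + k4): V^u = -1.9846, V^v = -1.9440
step 2: k1 = (0.118000, 0.439223), k2 = (0.160362, 0.630312), k3 = (0.158334, 0.622342), k4 = (0.183863, 0.776312); V <- V + (h/6)(k1 + 2k2 + 2k3 + k4): V^u = -1.9455, V^v = -1.7890
step 3: k1 = (0.183920, 0.776551), k2 = (0.192838, 0.886517), k3 = (0.191271, 0.879315), k4 = (0.186415, 0.942429); V <- V + (h/6)(k1 + 2k2 + 2k3 + k4): V^u = -1.8980, V^v = -1.5702
step 4: k1 = (0.186540, 0.943061), k2 = (0.171841, 0.961833), k3 = (0.171563, 0.960279), k4 = (0.151492, 0.942618); V <- V + (h/6)(k1 + 2k2 + 2k3 + k4): V^u = -1.8553, V^v = -1.3314


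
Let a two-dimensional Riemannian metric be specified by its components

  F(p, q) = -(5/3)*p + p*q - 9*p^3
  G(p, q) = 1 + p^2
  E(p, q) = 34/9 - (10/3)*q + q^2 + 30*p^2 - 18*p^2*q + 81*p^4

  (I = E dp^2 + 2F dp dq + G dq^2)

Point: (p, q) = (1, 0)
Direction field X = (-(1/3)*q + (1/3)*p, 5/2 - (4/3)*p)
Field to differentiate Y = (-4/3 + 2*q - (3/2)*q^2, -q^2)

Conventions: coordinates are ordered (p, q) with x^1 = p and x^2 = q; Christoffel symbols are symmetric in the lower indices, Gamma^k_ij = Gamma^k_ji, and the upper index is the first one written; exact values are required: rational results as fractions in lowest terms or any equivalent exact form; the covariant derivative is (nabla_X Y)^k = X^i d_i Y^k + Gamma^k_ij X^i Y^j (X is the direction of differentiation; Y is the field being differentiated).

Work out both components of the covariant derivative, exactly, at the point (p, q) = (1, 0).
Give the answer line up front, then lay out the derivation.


Answer: (nabla_X Y)^p = 2719/1563, (nabla_X Y)^q = 29/521

E = 1033/9, F = -32/3, G = 2 at the point
E_p = 384, E_q = -64/3, F_p = -86/3, F_q = 1, G_p = 2, G_q = 0
EG - F^2 = 1042/9;  g^inv = (9/1042) * [[2, 32/3], [32/3, 1033/9]]
first-kind symbols [ij,l] = (1/2)(d_i g_jl + d_j g_il - d_l g_ij): [pp,p] = E_p/2 = 192, [pp,q] = F_p - E_q/2 = -18, [pq,p] = E_q/2 = -32/3, [pq,q] = G_p/2 = 1, [qq,p] = F_q - G_p/2 = 0, [qq,q] = G_q/2 = 0
Gamma^p_ij = (G*[ij,p] - F*[ij,q])/(EG - F^2), Gamma^q_ij = (E*[ij,q] - F*[ij,p])/(EG - F^2)
Gamma_ppp = 864/521, Gamma_ppq = -48/521, Gamma_pqq = 0, Gamma_qpp = -81/521, Gamma_qpq = 9/1042, Gamma_qqq = 0
X = (1/3, 7/6), Y = (-4/3, 0) at the point


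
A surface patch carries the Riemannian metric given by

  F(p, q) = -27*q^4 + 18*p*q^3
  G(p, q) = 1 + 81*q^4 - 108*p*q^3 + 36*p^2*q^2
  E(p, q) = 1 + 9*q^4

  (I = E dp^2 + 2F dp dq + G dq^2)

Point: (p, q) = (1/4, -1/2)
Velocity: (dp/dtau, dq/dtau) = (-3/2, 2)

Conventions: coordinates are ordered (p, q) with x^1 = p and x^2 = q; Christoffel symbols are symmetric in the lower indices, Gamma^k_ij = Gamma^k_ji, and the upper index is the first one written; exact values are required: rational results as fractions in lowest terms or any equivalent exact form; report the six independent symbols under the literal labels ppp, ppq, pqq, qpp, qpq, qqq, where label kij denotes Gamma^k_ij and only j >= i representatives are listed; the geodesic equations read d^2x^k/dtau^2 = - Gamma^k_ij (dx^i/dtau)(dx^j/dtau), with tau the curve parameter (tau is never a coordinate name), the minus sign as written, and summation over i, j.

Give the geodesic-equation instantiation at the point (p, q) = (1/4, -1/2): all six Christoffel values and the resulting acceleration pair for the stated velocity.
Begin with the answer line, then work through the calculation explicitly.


Answer: Gamma_ppp = 0, Gamma_ppq = -36/169, Gamma_pqq = 126/169, Gamma_qpp = 0, Gamma_qpq = 144/169, Gamma_qqq = -504/169; accelerations (d^2p/dtau^2, d^2q/dtau^2) = (-720/169, 2880/169)

E = 25/16, F = -9/4, G = 10 at the point
E_p = 0, E_q = -9/2, F_p = -9/4, F_q = 135/8, G_p = 18, G_q = -63
EG - F^2 = 169/16;  g^inv = (16/169) * [[10, 9/4], [9/4, 25/16]]
first-kind symbols [ij,l] = (1/2)(d_i g_jl + d_j g_il - d_l g_ij): [pp,p] = E_p/2 = 0, [pp,q] = F_p - E_q/2 = 0, [pq,p] = E_q/2 = -9/4, [pq,q] = G_p/2 = 9, [qq,p] = F_q - G_p/2 = 63/8, [qq,q] = G_q/2 = -63/2
Gamma^p_ij = (G*[ij,p] - F*[ij,q])/(EG - F^2), Gamma^q_ij = (E*[ij,q] - F*[ij,p])/(EG - F^2)
Gamma_ppp = 0, Gamma_ppq = -36/169, Gamma_pqq = 126/169, Gamma_qpp = 0, Gamma_qpq = 144/169, Gamma_qqq = -504/169
d^2p/dtau^2 = -(Gamma_ppp*(-3/2)^2 + 2*Gamma_ppq*(-3/2)*(2) + Gamma_pqq*(2)^2) = -720/169
d^2q/dtau^2 = -(Gamma_qpp*(-3/2)^2 + 2*Gamma_qpq*(-3/2)*(2) + Gamma_qqq*(2)^2) = 2880/169


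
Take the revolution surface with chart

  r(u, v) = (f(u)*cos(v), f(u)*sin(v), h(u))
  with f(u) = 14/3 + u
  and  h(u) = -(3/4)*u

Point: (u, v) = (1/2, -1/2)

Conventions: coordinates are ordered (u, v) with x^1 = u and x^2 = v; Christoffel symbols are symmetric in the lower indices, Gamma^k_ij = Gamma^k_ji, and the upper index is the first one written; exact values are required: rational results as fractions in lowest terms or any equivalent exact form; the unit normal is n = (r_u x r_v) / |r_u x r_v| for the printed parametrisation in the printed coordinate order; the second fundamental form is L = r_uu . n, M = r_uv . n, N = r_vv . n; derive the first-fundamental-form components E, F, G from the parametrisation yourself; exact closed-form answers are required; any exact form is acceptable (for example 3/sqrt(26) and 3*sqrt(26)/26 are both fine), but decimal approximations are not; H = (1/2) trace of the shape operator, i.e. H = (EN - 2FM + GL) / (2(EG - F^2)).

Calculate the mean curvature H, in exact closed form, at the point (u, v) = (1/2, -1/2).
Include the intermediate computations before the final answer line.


f = 31/6, f' = 1, f'' = 0, h' = -3/4, h'' = 0
E = 25/16, F = 0, G = 961/36; answer radicand W^2 = 25/16
unnormalised second-form numerators: l = 0, m = 0, n = -31/8; L = l/sqrt(25/16), and similarly M = m/sqrt(W^2), N = n/sqrt(W^2)
H = (E*n - 2*F*m + G*l) / (2*(EG - F^2)*sqrt(W^2)); E*n - 2*F*m + G*l = -775/128, EG - F^2 = 24025/576, so H = (-9/124)/sqrt(25/16)

Answer: H = -9/155


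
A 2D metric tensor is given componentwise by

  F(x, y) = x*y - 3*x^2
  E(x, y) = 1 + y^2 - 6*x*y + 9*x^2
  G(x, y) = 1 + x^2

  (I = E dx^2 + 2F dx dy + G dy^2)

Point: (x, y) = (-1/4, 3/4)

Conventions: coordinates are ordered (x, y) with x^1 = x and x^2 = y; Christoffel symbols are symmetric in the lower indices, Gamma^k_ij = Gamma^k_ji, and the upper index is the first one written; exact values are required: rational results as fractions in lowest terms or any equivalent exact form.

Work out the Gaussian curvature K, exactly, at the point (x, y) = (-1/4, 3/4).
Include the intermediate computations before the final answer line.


E = 13/4, F = -3/8, G = 17/16, EG - F^2 = 53/16 at the point
E_x = -9, E_y = 3, F_x = 9/4, F_y = -1/4, G_x = -1/2, G_y = 0
E_yy = 2, F_xy = 1, G_xx = 2
Using the Brioschi determinant formula for K from the metric derivatives:
M1 = [[-E_yy/2 + F_xy - G_xx/2, E_x/2, F_x - E_y/2], [F_y - G_x/2, E, F], [G_y/2, F, G]] = [[-1, -9/2, 3/4], [0, 13/4, -3/8], [0, -3/8, 17/16]]; det M1 = -53/16
M2 = [[0, E_y/2, G_x/2], [E_y/2, E, F], [G_x/2, F, G]] = [[0, 3/2, -1/4], [3/2, 13/4, -3/8], [-1/4, -3/8, 17/16]]; det M2 = -37/16
det M1 - det M2 = -1; K = -1 / (53/16)^2 = -256/2809

Answer: K = -256/2809


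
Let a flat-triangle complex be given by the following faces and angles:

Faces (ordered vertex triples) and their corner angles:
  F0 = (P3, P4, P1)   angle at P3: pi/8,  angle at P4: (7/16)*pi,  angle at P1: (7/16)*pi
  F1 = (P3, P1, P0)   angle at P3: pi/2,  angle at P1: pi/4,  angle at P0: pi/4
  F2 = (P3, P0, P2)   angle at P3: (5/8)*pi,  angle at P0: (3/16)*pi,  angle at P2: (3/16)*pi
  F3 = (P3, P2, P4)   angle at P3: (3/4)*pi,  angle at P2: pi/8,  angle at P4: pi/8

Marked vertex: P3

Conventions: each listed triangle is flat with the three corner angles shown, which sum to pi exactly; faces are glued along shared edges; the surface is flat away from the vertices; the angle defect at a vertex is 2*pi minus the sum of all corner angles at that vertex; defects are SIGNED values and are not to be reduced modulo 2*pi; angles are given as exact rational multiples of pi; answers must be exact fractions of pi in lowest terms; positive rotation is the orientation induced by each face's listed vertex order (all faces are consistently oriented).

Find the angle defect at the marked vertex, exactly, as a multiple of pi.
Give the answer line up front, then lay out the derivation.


Answer: defect(P3) = 0

Sum of corner angles at P3: 2*pi
defect = 2*pi - 2*pi


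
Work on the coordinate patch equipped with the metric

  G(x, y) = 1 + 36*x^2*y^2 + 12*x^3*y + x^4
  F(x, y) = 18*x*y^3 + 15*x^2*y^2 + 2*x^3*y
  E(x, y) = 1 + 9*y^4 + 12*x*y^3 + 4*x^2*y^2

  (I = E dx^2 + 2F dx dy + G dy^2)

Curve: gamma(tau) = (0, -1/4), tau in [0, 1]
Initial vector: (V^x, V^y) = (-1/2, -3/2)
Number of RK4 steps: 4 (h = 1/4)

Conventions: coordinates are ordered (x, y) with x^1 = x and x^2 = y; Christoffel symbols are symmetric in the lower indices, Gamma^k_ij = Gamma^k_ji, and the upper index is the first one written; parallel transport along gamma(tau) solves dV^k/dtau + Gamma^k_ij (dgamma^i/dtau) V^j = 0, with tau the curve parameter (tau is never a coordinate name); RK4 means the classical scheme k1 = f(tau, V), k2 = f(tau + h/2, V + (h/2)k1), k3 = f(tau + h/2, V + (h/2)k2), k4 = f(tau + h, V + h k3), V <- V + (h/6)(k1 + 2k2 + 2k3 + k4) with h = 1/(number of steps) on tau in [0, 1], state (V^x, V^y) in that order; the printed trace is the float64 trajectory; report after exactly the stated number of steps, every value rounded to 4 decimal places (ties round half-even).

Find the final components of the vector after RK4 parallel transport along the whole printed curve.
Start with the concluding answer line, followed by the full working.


Answer: V^x = -0.5000, V^y = -1.5000

gamma'(tau) = (0, 0); f(tau, V)^k = -Gamma^k_ij(gamma(tau)) gamma'^i(tau) V^j; h = 1/4; intermediate values shown to 6 dp
curve data and Christoffel symbols at the stage parameters:
  tau = 0.000000: gamma = (0.000000, -0.250000), gamma' = (0.000000, 0.000000); Gamma_xxx = -0.090566, Gamma_xxy = -0.271698, Gamma_xyy = 0.000000, Gamma_yxx = 0.000000, Gamma_yxy = 0.000000, Gamma_yyy = 0.000000
  tau = 0.125000: gamma = (0.000000, -0.250000), gamma' = (0.000000, 0.000000); Gamma_xxx = -0.090566, Gamma_xxy = -0.271698, Gamma_xyy = 0.000000, Gamma_yxx = 0.000000, Gamma_yxy = 0.000000, Gamma_yyy = 0.000000
  tau = 0.250000: gamma = (0.000000, -0.250000), gamma' = (0.000000, 0.000000); Gamma_xxx = -0.090566, Gamma_xxy = -0.271698, Gamma_xyy = 0.000000, Gamma_yxx = 0.000000, Gamma_yxy = 0.000000, Gamma_yyy = 0.000000
  tau = 0.375000: gamma = (0.000000, -0.250000), gamma' = (0.000000, 0.000000); Gamma_xxx = -0.090566, Gamma_xxy = -0.271698, Gamma_xyy = 0.000000, Gamma_yxx = 0.000000, Gamma_yxy = 0.000000, Gamma_yyy = 0.000000
  tau = 0.500000: gamma = (0.000000, -0.250000), gamma' = (0.000000, 0.000000); Gamma_xxx = -0.090566, Gamma_xxy = -0.271698, Gamma_xyy = 0.000000, Gamma_yxx = 0.000000, Gamma_yxy = 0.000000, Gamma_yyy = 0.000000
  tau = 0.625000: gamma = (0.000000, -0.250000), gamma' = (0.000000, 0.000000); Gamma_xxx = -0.090566, Gamma_xxy = -0.271698, Gamma_xyy = 0.000000, Gamma_yxx = 0.000000, Gamma_yxy = 0.000000, Gamma_yyy = 0.000000
  tau = 0.750000: gamma = (0.000000, -0.250000), gamma' = (0.000000, 0.000000); Gamma_xxx = -0.090566, Gamma_xxy = -0.271698, Gamma_xyy = 0.000000, Gamma_yxx = 0.000000, Gamma_yxy = 0.000000, Gamma_yyy = 0.000000
  tau = 0.875000: gamma = (0.000000, -0.250000), gamma' = (0.000000, 0.000000); Gamma_xxx = -0.090566, Gamma_xxy = -0.271698, Gamma_xyy = 0.000000, Gamma_yxx = 0.000000, Gamma_yxy = 0.000000, Gamma_yyy = 0.000000
  tau = 1.000000: gamma = (0.000000, -0.250000), gamma' = (0.000000, 0.000000); Gamma_xxx = -0.090566, Gamma_xxy = -0.271698, Gamma_xyy = 0.000000, Gamma_yxx = 0.000000, Gamma_yxy = 0.000000, Gamma_yyy = 0.000000
step 0: V^x = -0.5000, V^y = -1.5000
step 1: k1 = (0.000000, 0.000000), k2 = (0.000000, 0.000000), k3 = (0.000000, 0.000000), k4 = (0.000000, 0.000000); V <- V + (h/6)(k1 + 2k2 + 2k3 + k4): V^x = -0.5000, V^y = -1.5000
step 2: k1 = (0.000000, 0.000000), k2 = (0.000000, 0.000000), k3 = (0.000000, 0.000000), k4 = (0.000000, 0.000000); V <- V + (h/6)(k1 + 2k2 + 2k3 + k4): V^x = -0.5000, V^y = -1.5000
step 3: k1 = (0.000000, 0.000000), k2 = (0.000000, 0.000000), k3 = (0.000000, 0.000000), k4 = (0.000000, 0.000000); V <- V + (h/6)(k1 + 2k2 + 2k3 + k4): V^x = -0.5000, V^y = -1.5000
step 4: k1 = (0.000000, 0.000000), k2 = (0.000000, 0.000000), k3 = (0.000000, 0.000000), k4 = (0.000000, 0.000000); V <- V + (h/6)(k1 + 2k2 + 2k3 + k4): V^x = -0.5000, V^y = -1.5000


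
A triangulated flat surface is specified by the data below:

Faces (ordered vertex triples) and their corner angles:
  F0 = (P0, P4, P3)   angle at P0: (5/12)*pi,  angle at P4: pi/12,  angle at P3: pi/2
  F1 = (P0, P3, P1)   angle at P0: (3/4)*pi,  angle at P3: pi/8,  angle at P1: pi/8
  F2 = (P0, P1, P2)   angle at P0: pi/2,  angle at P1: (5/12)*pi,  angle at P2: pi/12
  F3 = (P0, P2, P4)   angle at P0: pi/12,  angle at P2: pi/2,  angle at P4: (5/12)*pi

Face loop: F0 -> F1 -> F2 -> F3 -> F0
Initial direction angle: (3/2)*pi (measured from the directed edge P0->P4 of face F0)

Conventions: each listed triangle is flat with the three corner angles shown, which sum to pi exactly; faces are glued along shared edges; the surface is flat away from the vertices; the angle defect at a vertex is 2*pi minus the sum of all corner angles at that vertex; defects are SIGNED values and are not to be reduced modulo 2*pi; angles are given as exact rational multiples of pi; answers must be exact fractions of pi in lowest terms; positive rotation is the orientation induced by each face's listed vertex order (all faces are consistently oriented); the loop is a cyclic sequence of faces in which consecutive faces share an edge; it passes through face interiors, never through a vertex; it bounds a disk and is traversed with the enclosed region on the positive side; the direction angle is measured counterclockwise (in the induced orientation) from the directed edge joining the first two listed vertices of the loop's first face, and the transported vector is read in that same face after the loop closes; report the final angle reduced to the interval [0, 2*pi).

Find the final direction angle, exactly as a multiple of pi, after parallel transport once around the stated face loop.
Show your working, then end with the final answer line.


enclosed vertex P0: corner angles sum to (7/4)*pi, defect = 2*pi - (7/4)*pi = pi/4
summing the enclosed defects onto the initial angle, mod 2*pi in the induced orientation:
final angle = (3/2)*pi + pi/4 = (7/4)*pi (mod 2*pi)

Answer: final direction angle = (7/4)*pi


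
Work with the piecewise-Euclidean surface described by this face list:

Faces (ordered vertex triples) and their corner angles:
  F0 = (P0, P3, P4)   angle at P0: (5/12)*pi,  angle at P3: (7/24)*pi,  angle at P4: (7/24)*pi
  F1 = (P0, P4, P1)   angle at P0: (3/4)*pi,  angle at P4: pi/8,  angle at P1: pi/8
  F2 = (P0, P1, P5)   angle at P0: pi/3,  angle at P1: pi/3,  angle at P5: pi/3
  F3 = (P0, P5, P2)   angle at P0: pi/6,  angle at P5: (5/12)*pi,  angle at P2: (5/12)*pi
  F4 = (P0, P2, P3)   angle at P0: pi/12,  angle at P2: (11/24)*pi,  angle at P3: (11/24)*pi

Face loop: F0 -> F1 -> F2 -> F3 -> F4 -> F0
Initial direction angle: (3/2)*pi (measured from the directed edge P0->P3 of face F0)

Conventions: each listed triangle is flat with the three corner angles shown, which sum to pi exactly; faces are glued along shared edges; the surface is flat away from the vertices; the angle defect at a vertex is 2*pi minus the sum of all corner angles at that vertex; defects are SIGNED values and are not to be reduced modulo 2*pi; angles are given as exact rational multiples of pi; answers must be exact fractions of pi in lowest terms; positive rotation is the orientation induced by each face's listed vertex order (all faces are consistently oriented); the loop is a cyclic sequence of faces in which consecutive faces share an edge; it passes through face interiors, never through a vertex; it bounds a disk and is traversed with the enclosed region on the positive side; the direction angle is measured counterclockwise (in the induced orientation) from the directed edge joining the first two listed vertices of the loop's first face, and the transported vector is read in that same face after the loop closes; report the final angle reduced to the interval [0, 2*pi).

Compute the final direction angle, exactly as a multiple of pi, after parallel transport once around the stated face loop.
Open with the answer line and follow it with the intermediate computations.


Answer: final direction angle = (7/4)*pi

enclosed vertex P0: corner angles sum to (7/4)*pi, defect = 2*pi - (7/4)*pi = pi/4
summing the enclosed defects onto the initial angle, mod 2*pi in the induced orientation:
final angle = (3/2)*pi + pi/4 = (7/4)*pi (mod 2*pi)


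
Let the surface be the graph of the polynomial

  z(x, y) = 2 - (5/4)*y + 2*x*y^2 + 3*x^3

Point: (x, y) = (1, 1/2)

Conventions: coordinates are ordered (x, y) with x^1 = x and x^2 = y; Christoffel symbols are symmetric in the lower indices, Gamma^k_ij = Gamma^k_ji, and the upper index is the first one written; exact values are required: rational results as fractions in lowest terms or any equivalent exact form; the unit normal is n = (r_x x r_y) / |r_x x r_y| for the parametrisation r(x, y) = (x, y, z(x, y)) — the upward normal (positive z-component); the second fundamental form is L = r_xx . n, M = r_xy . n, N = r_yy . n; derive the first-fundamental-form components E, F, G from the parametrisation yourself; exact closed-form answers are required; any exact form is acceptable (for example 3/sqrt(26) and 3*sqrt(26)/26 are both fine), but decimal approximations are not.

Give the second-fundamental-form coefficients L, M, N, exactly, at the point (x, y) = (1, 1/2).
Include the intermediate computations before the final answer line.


z_x = 19/2, z_y = 3/4, z_xx = 18, z_xy = 2, z_yy = 4
E = 365/4, F = 57/8, G = 25/16; answer radicand W^2 = 1469/16
unnormalised second-form numerators: l = 18, m = 2, n = 4; L = l/sqrt(1469/16), and similarly M = m/sqrt(W^2), N = n/sqrt(W^2)

Answer: L = 72*sqrt(1469)/1469, M = 8*sqrt(1469)/1469, N = 16*sqrt(1469)/1469


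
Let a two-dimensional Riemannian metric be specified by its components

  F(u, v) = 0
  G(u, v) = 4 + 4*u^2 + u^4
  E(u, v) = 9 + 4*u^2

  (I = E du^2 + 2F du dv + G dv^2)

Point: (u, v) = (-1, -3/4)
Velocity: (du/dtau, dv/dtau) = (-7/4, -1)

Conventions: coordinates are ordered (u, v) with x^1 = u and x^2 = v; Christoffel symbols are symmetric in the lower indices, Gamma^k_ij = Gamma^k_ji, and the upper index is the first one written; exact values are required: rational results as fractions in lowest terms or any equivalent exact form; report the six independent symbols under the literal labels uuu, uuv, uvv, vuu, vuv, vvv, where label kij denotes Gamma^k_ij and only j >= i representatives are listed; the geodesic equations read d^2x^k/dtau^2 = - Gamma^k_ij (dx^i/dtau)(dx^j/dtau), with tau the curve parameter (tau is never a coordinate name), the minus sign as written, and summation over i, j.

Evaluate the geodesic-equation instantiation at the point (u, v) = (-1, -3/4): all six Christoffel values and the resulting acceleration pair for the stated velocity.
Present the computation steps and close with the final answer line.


E = 13, F = 0, G = 9 at the point
E_u = -8, E_v = 0, F_u = 0, F_v = 0, G_u = -12, G_v = 0
EG - F^2 = 117;  g^inv = (1/117) * [[9, 0], [0, 13]]
first-kind symbols [ij,l] = (1/2)(d_i g_jl + d_j g_il - d_l g_ij): [uu,u] = E_u/2 = -4, [uu,v] = F_u - E_v/2 = 0, [uv,u] = E_v/2 = 0, [uv,v] = G_u/2 = -6, [vv,u] = F_v - G_u/2 = 6, [vv,v] = G_v/2 = 0
Gamma^u_ij = (G*[ij,u] - F*[ij,v])/(EG - F^2), Gamma^v_ij = (E*[ij,v] - F*[ij,u])/(EG - F^2)
Gamma_uuu = -4/13, Gamma_uuv = 0, Gamma_uvv = 6/13, Gamma_vuu = 0, Gamma_vuv = -2/3, Gamma_vvv = 0
d^2u/dtau^2 = -(Gamma_uuu*(-7/4)^2 + 2*Gamma_uuv*(-7/4)*(-1) + Gamma_uvv*(-1)^2) = 25/52
d^2v/dtau^2 = -(Gamma_vuu*(-7/4)^2 + 2*Gamma_vuv*(-7/4)*(-1) + Gamma_vvv*(-1)^2) = 7/3

Answer: Gamma_uuu = -4/13, Gamma_uuv = 0, Gamma_uvv = 6/13, Gamma_vuu = 0, Gamma_vuv = -2/3, Gamma_vvv = 0; accelerations (d^2u/dtau^2, d^2v/dtau^2) = (25/52, 7/3)


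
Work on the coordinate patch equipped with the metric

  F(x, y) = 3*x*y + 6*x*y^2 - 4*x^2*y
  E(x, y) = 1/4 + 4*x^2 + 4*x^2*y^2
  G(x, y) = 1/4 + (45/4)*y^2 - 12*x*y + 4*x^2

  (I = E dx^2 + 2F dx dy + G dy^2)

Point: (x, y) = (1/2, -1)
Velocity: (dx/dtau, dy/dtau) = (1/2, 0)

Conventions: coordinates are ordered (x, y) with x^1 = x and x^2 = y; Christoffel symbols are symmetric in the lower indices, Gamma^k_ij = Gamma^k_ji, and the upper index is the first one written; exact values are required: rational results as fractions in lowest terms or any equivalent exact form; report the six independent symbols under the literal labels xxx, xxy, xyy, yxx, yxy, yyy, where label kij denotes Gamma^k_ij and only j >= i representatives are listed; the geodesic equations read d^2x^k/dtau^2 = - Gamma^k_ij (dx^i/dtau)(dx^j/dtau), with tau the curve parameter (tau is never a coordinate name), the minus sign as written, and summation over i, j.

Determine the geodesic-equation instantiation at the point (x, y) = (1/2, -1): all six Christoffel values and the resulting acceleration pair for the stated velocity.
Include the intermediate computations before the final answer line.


E = 9/4, F = 5/2, G = 37/2 at the point
E_x = 8, E_y = -2, F_x = 7, F_y = -11/2, G_x = 16, G_y = -57/2
EG - F^2 = 283/8;  g^inv = (8/283) * [[37/2, -5/2], [-5/2, 9/4]]
first-kind symbols [ij,l] = (1/2)(d_i g_jl + d_j g_il - d_l g_ij): [xx,x] = E_x/2 = 4, [xx,y] = F_x - E_y/2 = 8, [xy,x] = E_y/2 = -1, [xy,y] = G_x/2 = 8, [yy,x] = F_y - G_x/2 = -27/2, [yy,y] = G_y/2 = -57/4
Gamma^x_ij = (G*[ij,x] - F*[ij,y])/(EG - F^2), Gamma^y_ij = (E*[ij,y] - F*[ij,x])/(EG - F^2)
Gamma_xxx = 432/283, Gamma_xxy = -308/283, Gamma_xyy = -1713/283, Gamma_yxx = 64/283, Gamma_yxy = 164/283, Gamma_yyy = 27/566
d^2x/dtau^2 = -(Gamma_xxx*(1/2)^2 + 2*Gamma_xxy*(1/2)*(0) + Gamma_xyy*(0)^2) = -108/283
d^2y/dtau^2 = -(Gamma_yxx*(1/2)^2 + 2*Gamma_yxy*(1/2)*(0) + Gamma_yyy*(0)^2) = -16/283

Answer: Gamma_xxx = 432/283, Gamma_xxy = -308/283, Gamma_xyy = -1713/283, Gamma_yxx = 64/283, Gamma_yxy = 164/283, Gamma_yyy = 27/566; accelerations (d^2x/dtau^2, d^2y/dtau^2) = (-108/283, -16/283)


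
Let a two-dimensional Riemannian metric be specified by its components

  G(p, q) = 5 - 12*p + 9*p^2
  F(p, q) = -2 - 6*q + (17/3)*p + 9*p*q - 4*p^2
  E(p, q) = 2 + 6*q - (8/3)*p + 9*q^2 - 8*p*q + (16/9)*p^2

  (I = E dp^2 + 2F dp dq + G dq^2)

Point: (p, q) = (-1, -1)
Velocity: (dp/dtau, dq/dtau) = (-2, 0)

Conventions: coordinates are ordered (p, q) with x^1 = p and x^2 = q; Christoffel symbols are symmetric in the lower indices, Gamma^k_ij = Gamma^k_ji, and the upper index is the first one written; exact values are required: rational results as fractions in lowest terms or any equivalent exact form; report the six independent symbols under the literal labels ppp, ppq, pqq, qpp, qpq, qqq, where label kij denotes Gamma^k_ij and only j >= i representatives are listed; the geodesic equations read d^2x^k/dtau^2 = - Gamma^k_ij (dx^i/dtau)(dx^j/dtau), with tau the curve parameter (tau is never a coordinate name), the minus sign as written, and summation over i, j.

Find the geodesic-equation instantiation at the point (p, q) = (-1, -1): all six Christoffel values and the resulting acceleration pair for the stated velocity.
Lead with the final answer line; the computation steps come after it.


Answer: Gamma_ppp = 4/119, Gamma_ppq = -9/119, Gamma_pqq = 0, Gamma_qpp = 30/119, Gamma_qpq = -135/238, Gamma_qqq = 0; accelerations (d^2p/dtau^2, d^2q/dtau^2) = (-16/119, -120/119)

E = 13/9, F = 10/3, G = 26 at the point
E_p = 16/9, E_q = -4, F_p = 14/3, F_q = -15, G_p = -30, G_q = 0
EG - F^2 = 238/9;  g^inv = (9/238) * [[26, -10/3], [-10/3, 13/9]]
first-kind symbols [ij,l] = (1/2)(d_i g_jl + d_j g_il - d_l g_ij): [pp,p] = E_p/2 = 8/9, [pp,q] = F_p - E_q/2 = 20/3, [pq,p] = E_q/2 = -2, [pq,q] = G_p/2 = -15, [qq,p] = F_q - G_p/2 = 0, [qq,q] = G_q/2 = 0
Gamma^p_ij = (G*[ij,p] - F*[ij,q])/(EG - F^2), Gamma^q_ij = (E*[ij,q] - F*[ij,p])/(EG - F^2)
Gamma_ppp = 4/119, Gamma_ppq = -9/119, Gamma_pqq = 0, Gamma_qpp = 30/119, Gamma_qpq = -135/238, Gamma_qqq = 0
d^2p/dtau^2 = -(Gamma_ppp*(-2)^2 + 2*Gamma_ppq*(-2)*(0) + Gamma_pqq*(0)^2) = -16/119
d^2q/dtau^2 = -(Gamma_qpp*(-2)^2 + 2*Gamma_qpq*(-2)*(0) + Gamma_qqq*(0)^2) = -120/119


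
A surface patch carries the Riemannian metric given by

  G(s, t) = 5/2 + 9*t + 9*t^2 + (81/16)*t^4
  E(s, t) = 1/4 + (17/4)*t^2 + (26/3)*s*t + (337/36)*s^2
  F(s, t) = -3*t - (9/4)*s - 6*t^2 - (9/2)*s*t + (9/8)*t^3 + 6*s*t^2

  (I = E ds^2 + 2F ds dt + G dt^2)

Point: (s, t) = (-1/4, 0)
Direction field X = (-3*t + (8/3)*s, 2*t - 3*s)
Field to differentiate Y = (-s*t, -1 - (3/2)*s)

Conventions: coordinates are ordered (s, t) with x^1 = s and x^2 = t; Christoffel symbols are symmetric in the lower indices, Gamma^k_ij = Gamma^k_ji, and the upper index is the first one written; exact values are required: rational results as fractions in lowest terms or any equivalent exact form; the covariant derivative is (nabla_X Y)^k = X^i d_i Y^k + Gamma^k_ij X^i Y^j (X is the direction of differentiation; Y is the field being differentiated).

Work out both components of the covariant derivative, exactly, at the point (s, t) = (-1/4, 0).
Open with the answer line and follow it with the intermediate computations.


Answer: (nabla_X Y)^s = 95383/65296, (nabla_X Y)^t = -1063/8162

E = 481/576, F = 9/16, G = 5/2 at the point
E_s = -337/72, E_t = -13/6, F_s = -9/4, F_t = -15/8, G_s = 0, G_t = 9
EG - F^2 = 4081/2304;  g^inv = (2304/4081) * [[5/2, -9/16], [-9/16, 481/576]]
first-kind symbols [ij,l] = (1/2)(d_i g_jl + d_j g_il - d_l g_ij): [ss,s] = E_s/2 = -337/144, [ss,t] = F_s - E_t/2 = -7/6, [st,s] = E_t/2 = -13/12, [st,t] = G_s/2 = 0, [tt,s] = F_t - G_s/2 = -15/8, [tt,t] = G_t/2 = 9/2
Gamma^s_ij = (G*[ij,s] - F*[ij,t])/(EG - F^2), Gamma^t_ij = (E*[ij,t] - F*[ij,s])/(EG - F^2)
Gamma_sss = -1088/371, Gamma_sst = -6240/4081, Gamma_stt = -216/53, Gamma_tss = 215/1113, Gamma_tst = 1404/4081, Gamma_ttt = 144/53
X = (-2/3, 3/4), Y = (0, -5/8) at the point


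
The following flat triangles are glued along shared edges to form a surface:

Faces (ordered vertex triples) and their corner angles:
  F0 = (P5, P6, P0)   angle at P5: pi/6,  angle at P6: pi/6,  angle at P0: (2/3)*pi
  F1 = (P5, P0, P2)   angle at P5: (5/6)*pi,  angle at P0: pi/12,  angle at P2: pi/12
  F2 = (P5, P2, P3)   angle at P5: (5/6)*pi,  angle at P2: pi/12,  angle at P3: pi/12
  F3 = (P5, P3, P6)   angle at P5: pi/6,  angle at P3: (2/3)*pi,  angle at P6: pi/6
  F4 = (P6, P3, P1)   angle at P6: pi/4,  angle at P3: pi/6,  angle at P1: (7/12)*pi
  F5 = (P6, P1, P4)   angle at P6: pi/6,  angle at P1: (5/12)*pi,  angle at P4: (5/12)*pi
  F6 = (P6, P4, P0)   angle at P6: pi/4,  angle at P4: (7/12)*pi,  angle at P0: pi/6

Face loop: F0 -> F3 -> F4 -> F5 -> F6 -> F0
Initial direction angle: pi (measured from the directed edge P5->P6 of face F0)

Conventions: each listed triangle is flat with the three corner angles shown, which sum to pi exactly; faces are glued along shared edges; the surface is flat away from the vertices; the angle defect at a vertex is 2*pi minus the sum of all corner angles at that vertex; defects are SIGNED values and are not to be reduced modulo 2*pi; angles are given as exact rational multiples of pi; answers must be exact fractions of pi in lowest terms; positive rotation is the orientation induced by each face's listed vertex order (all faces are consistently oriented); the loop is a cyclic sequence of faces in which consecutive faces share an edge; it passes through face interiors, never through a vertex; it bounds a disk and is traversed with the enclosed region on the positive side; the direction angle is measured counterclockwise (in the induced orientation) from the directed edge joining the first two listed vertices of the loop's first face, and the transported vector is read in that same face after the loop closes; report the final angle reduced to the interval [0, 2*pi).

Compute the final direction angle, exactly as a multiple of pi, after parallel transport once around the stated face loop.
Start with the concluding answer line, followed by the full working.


Answer: final direction angle = 0

enclosed vertex P6: corner angles sum to pi, defect = 2*pi - pi = pi
final direction = starting direction + enclosed defect total, reduced mod 2*pi (induced orientation)
final angle = pi + pi = 0 (mod 2*pi)
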